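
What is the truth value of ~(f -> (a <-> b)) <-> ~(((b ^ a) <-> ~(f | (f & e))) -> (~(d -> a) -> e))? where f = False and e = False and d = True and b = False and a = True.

True

a <-> b = True <-> False = False
f -> (a <-> b) = False -> False = True
~(f -> (a <-> b)) = ~True = False
b ^ a = False ^ True = True
f & e = False & False = False
f | (f & e) = False | False = False
~(f | (f & e)) = ~False = True
(b ^ a) <-> ~(f | (f & e)) = True <-> True = True
d -> a = True -> True = True
~(d -> a) = ~True = False
~(d -> a) -> e = False -> False = True
((b ^ a) <-> ~(f | (f & e))) -> (~(d -> a) -> e) = True -> True = True
~(((b ^ a) <-> ~(f | (f & e))) -> (~(d -> a) -> e)) = ~True = False
~(f -> (a <-> b)) <-> ~(((b ^ a) <-> ~(f | (f & e))) -> (~(d -> a) -> e)) = False <-> False = True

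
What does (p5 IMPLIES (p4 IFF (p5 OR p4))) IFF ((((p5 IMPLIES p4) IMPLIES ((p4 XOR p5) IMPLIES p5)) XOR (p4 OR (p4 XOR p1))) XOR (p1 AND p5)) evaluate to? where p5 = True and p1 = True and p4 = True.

True

p5 OR p4 = True OR True = True
p4 IFF (p5 OR p4) = True IFF True = True
p5 IMPLIES (p4 IFF (p5 OR p4)) = True IMPLIES True = True
p5 IMPLIES p4 = True IMPLIES True = True
p4 XOR p5 = True XOR True = False
(p4 XOR p5) IMPLIES p5 = False IMPLIES True = True
(p5 IMPLIES p4) IMPLIES ((p4 XOR p5) IMPLIES p5) = True IMPLIES True = True
p4 XOR p1 = True XOR True = False
p4 OR (p4 XOR p1) = True OR False = True
((p5 IMPLIES p4) IMPLIES ((p4 XOR p5) IMPLIES p5)) XOR (p4 OR (p4 XOR p1)) = True XOR True = False
p1 AND p5 = True AND True = True
(((p5 IMPLIES p4) IMPLIES ((p4 XOR p5) IMPLIES p5)) XOR (p4 OR (p4 XOR p1))) XOR (p1 AND p5) = False XOR True = True
(p5 IMPLIES (p4 IFF (p5 OR p4))) IFF ((((p5 IMPLIES p4) IMPLIES ((p4 XOR p5) IMPLIES p5)) XOR (p4 OR (p4 XOR p1))) XOR (p1 AND p5)) = True IFF True = True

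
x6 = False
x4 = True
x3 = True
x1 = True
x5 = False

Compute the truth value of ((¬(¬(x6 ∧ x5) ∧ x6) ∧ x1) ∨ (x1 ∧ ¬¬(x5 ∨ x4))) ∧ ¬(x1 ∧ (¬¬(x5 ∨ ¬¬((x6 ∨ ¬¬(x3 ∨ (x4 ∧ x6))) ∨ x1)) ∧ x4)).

False

x6 ∧ x5 = False ∧ False = False
¬(x6 ∧ x5) = ¬False = True
¬(x6 ∧ x5) ∧ x6 = True ∧ False = False
¬(¬(x6 ∧ x5) ∧ x6) = ¬False = True
¬(¬(x6 ∧ x5) ∧ x6) ∧ x1 = True ∧ True = True
x5 ∨ x4 = False ∨ True = True
¬(x5 ∨ x4) = ¬True = False
¬¬(x5 ∨ x4) = ¬False = True
x1 ∧ ¬¬(x5 ∨ x4) = True ∧ True = True
(¬(¬(x6 ∧ x5) ∧ x6) ∧ x1) ∨ (x1 ∧ ¬¬(x5 ∨ x4)) = True ∨ True = True
x4 ∧ x6 = True ∧ False = False
x3 ∨ (x4 ∧ x6) = True ∨ False = True
¬(x3 ∨ (x4 ∧ x6)) = ¬True = False
¬¬(x3 ∨ (x4 ∧ x6)) = ¬False = True
x6 ∨ ¬¬(x3 ∨ (x4 ∧ x6)) = False ∨ True = True
(x6 ∨ ¬¬(x3 ∨ (x4 ∧ x6))) ∨ x1 = True ∨ True = True
¬((x6 ∨ ¬¬(x3 ∨ (x4 ∧ x6))) ∨ x1) = ¬True = False
¬¬((x6 ∨ ¬¬(x3 ∨ (x4 ∧ x6))) ∨ x1) = ¬False = True
x5 ∨ ¬¬((x6 ∨ ¬¬(x3 ∨ (x4 ∧ x6))) ∨ x1) = False ∨ True = True
¬(x5 ∨ ¬¬((x6 ∨ ¬¬(x3 ∨ (x4 ∧ x6))) ∨ x1)) = ¬True = False
¬¬(x5 ∨ ¬¬((x6 ∨ ¬¬(x3 ∨ (x4 ∧ x6))) ∨ x1)) = ¬False = True
¬¬(x5 ∨ ¬¬((x6 ∨ ¬¬(x3 ∨ (x4 ∧ x6))) ∨ x1)) ∧ x4 = True ∧ True = True
x1 ∧ (¬¬(x5 ∨ ¬¬((x6 ∨ ¬¬(x3 ∨ (x4 ∧ x6))) ∨ x1)) ∧ x4) = True ∧ True = True
¬(x1 ∧ (¬¬(x5 ∨ ¬¬((x6 ∨ ¬¬(x3 ∨ (x4 ∧ x6))) ∨ x1)) ∧ x4)) = ¬True = False
((¬(¬(x6 ∧ x5) ∧ x6) ∧ x1) ∨ (x1 ∧ ¬¬(x5 ∨ x4))) ∧ ¬(x1 ∧ (¬¬(x5 ∨ ¬¬((x6 ∨ ¬¬(x3 ∨ (x4 ∧ x6))) ∨ x1)) ∧ x4)) = True ∧ False = False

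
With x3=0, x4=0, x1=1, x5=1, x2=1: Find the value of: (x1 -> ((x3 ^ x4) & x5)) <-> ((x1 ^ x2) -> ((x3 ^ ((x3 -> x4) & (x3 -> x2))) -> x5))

x3 ^ x4 = 0 ^ 0 = 0
(x3 ^ x4) & x5 = 0 & 1 = 0
x1 -> ((x3 ^ x4) & x5) = 1 -> 0 = 0
x1 ^ x2 = 1 ^ 1 = 0
x3 -> x4 = 0 -> 0 = 1
x3 -> x2 = 0 -> 1 = 1
(x3 -> x4) & (x3 -> x2) = 1 & 1 = 1
x3 ^ ((x3 -> x4) & (x3 -> x2)) = 0 ^ 1 = 1
(x3 ^ ((x3 -> x4) & (x3 -> x2))) -> x5 = 1 -> 1 = 1
(x1 ^ x2) -> ((x3 ^ ((x3 -> x4) & (x3 -> x2))) -> x5) = 0 -> 1 = 1
(x1 -> ((x3 ^ x4) & x5)) <-> ((x1 ^ x2) -> ((x3 ^ ((x3 -> x4) & (x3 -> x2))) -> x5)) = 0 <-> 1 = 0

0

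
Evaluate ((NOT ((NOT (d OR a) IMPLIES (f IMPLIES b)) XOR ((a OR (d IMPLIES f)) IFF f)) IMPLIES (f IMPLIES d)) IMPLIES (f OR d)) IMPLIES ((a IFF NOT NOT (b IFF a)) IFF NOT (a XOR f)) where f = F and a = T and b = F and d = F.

T

Substituting f=F, a=T, b=F, d=F:
d OR a = F OR T = T
NOT (d OR a) = NOT T = F
f IMPLIES b = F IMPLIES F = T
NOT (d OR a) IMPLIES (f IMPLIES b) = F IMPLIES T = T
d IMPLIES f = F IMPLIES F = T
a OR (d IMPLIES f) = T OR T = T
(a OR (d IMPLIES f)) IFF f = T IFF F = F
(NOT (d OR a) IMPLIES (f IMPLIES b)) XOR ((a OR (d IMPLIES f)) IFF f) = T XOR F = T
NOT ((NOT (d OR a) IMPLIES (f IMPLIES b)) XOR ((a OR (d IMPLIES f)) IFF f)) = NOT T = F
f IMPLIES d = F IMPLIES F = T
NOT ((NOT (d OR a) IMPLIES (f IMPLIES b)) XOR ((a OR (d IMPLIES f)) IFF f)) IMPLIES (f IMPLIES d) = F IMPLIES T = T
f OR d = F OR F = F
(NOT ((NOT (d OR a) IMPLIES (f IMPLIES b)) XOR ((a OR (d IMPLIES f)) IFF f)) IMPLIES (f IMPLIES d)) IMPLIES (f OR d) = T IMPLIES F = F
b IFF a = F IFF T = F
NOT (b IFF a) = NOT F = T
NOT NOT (b IFF a) = NOT T = F
a IFF NOT NOT (b IFF a) = T IFF F = F
a XOR f = T XOR F = T
NOT (a XOR f) = NOT T = F
(a IFF NOT NOT (b IFF a)) IFF NOT (a XOR f) = F IFF F = T
((NOT ((NOT (d OR a) IMPLIES (f IMPLIES b)) XOR ((a OR (d IMPLIES f)) IFF f)) IMPLIES (f IMPLIES d)) IMPLIES (f OR d)) IMPLIES ((a IFF NOT NOT (b IFF a)) IFF NOT (a XOR f)) = F IMPLIES T = T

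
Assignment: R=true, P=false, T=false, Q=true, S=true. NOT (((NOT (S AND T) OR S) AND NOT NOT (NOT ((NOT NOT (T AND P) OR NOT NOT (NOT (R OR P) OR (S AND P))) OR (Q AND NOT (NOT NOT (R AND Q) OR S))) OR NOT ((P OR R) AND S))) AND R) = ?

Substituting R=true, P=false, T=false, Q=true, S=true:
S AND T = true AND false = false
NOT (S AND T) = NOT false = true
NOT (S AND T) OR S = true OR true = true
T AND P = false AND false = false
NOT (T AND P) = NOT false = true
NOT NOT (T AND P) = NOT true = false
R OR P = true OR false = true
NOT (R OR P) = NOT true = false
S AND P = true AND false = false
NOT (R OR P) OR (S AND P) = false OR false = false
NOT (NOT (R OR P) OR (S AND P)) = NOT false = true
NOT NOT (NOT (R OR P) OR (S AND P)) = NOT true = false
NOT NOT (T AND P) OR NOT NOT (NOT (R OR P) OR (S AND P)) = false OR false = false
R AND Q = true AND true = true
NOT (R AND Q) = NOT true = false
NOT NOT (R AND Q) = NOT false = true
NOT NOT (R AND Q) OR S = true OR true = true
NOT (NOT NOT (R AND Q) OR S) = NOT true = false
Q AND NOT (NOT NOT (R AND Q) OR S) = true AND false = false
(NOT NOT (T AND P) OR NOT NOT (NOT (R OR P) OR (S AND P))) OR (Q AND NOT (NOT NOT (R AND Q) OR S)) = false OR false = false
NOT ((NOT NOT (T AND P) OR NOT NOT (NOT (R OR P) OR (S AND P))) OR (Q AND NOT (NOT NOT (R AND Q) OR S))) = NOT false = true
P OR R = false OR true = true
(P OR R) AND S = true AND true = true
NOT ((P OR R) AND S) = NOT true = false
NOT ((NOT NOT (T AND P) OR NOT NOT (NOT (R OR P) OR (S AND P))) OR (Q AND NOT (NOT NOT (R AND Q) OR S))) OR NOT ((P OR R) AND S) = true OR false = true
NOT (NOT ((NOT NOT (T AND P) OR NOT NOT (NOT (R OR P) OR (S AND P))) OR (Q AND NOT (NOT NOT (R AND Q) OR S))) OR NOT ((P OR R) AND S)) = NOT true = false
NOT NOT (NOT ((NOT NOT (T AND P) OR NOT NOT (NOT (R OR P) OR (S AND P))) OR (Q AND NOT (NOT NOT (R AND Q) OR S))) OR NOT ((P OR R) AND S)) = NOT false = true
(NOT (S AND T) OR S) AND NOT NOT (NOT ((NOT NOT (T AND P) OR NOT NOT (NOT (R OR P) OR (S AND P))) OR (Q AND NOT (NOT NOT (R AND Q) OR S))) OR NOT ((P OR R) AND S)) = true AND true = true
((NOT (S AND T) OR S) AND NOT NOT (NOT ((NOT NOT (T AND P) OR NOT NOT (NOT (R OR P) OR (S AND P))) OR (Q AND NOT (NOT NOT (R AND Q) OR S))) OR NOT ((P OR R) AND S))) AND R = true AND true = true
NOT (((NOT (S AND T) OR S) AND NOT NOT (NOT ((NOT NOT (T AND P) OR NOT NOT (NOT (R OR P) OR (S AND P))) OR (Q AND NOT (NOT NOT (R AND Q) OR S))) OR NOT ((P OR R) AND S))) AND R) = NOT true = false

false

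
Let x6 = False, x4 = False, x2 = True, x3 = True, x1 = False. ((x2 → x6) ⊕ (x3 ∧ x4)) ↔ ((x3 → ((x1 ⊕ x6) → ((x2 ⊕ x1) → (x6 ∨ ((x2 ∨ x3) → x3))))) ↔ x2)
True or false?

x2 → x6 = True → False = False
x3 ∧ x4 = True ∧ False = False
(x2 → x6) ⊕ (x3 ∧ x4) = False ⊕ False = False
x1 ⊕ x6 = False ⊕ False = False
x2 ⊕ x1 = True ⊕ False = True
x2 ∨ x3 = True ∨ True = True
(x2 ∨ x3) → x3 = True → True = True
x6 ∨ ((x2 ∨ x3) → x3) = False ∨ True = True
(x2 ⊕ x1) → (x6 ∨ ((x2 ∨ x3) → x3)) = True → True = True
(x1 ⊕ x6) → ((x2 ⊕ x1) → (x6 ∨ ((x2 ∨ x3) → x3))) = False → True = True
x3 → ((x1 ⊕ x6) → ((x2 ⊕ x1) → (x6 ∨ ((x2 ∨ x3) → x3)))) = True → True = True
(x3 → ((x1 ⊕ x6) → ((x2 ⊕ x1) → (x6 ∨ ((x2 ∨ x3) → x3))))) ↔ x2 = True ↔ True = True
((x2 → x6) ⊕ (x3 ∧ x4)) ↔ ((x3 → ((x1 ⊕ x6) → ((x2 ⊕ x1) → (x6 ∨ ((x2 ∨ x3) → x3))))) ↔ x2) = False ↔ True = False

False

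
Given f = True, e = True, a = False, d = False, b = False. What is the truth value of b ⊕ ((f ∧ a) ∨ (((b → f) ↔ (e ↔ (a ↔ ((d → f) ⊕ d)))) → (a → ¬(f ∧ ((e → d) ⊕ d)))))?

True

f ∧ a = True ∧ False = False
b → f = False → True = True
d → f = False → True = True
(d → f) ⊕ d = True ⊕ False = True
a ↔ ((d → f) ⊕ d) = False ↔ True = False
e ↔ (a ↔ ((d → f) ⊕ d)) = True ↔ False = False
(b → f) ↔ (e ↔ (a ↔ ((d → f) ⊕ d))) = True ↔ False = False
e → d = True → False = False
(e → d) ⊕ d = False ⊕ False = False
f ∧ ((e → d) ⊕ d) = True ∧ False = False
¬(f ∧ ((e → d) ⊕ d)) = ¬False = True
a → ¬(f ∧ ((e → d) ⊕ d)) = False → True = True
((b → f) ↔ (e ↔ (a ↔ ((d → f) ⊕ d)))) → (a → ¬(f ∧ ((e → d) ⊕ d))) = False → True = True
(f ∧ a) ∨ (((b → f) ↔ (e ↔ (a ↔ ((d → f) ⊕ d)))) → (a → ¬(f ∧ ((e → d) ⊕ d)))) = False ∨ True = True
b ⊕ ((f ∧ a) ∨ (((b → f) ↔ (e ↔ (a ↔ ((d → f) ⊕ d)))) → (a → ¬(f ∧ ((e → d) ⊕ d))))) = False ⊕ True = True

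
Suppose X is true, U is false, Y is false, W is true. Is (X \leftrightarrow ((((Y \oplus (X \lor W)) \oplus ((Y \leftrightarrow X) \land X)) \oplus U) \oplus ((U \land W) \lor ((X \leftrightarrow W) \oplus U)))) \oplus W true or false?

\text{True}

X \lor W = \text{True} \lor \text{True} = \text{True}
Y \oplus (X \lor W) = \text{False} \oplus \text{True} = \text{True}
Y \leftrightarrow X = \text{False} \leftrightarrow \text{True} = \text{False}
(Y \leftrightarrow X) \land X = \text{False} \land \text{True} = \text{False}
(Y \oplus (X \lor W)) \oplus ((Y \leftrightarrow X) \land X) = \text{True} \oplus \text{False} = \text{True}
((Y \oplus (X \lor W)) \oplus ((Y \leftrightarrow X) \land X)) \oplus U = \text{True} \oplus \text{False} = \text{True}
U \land W = \text{False} \land \text{True} = \text{False}
X \leftrightarrow W = \text{True} \leftrightarrow \text{True} = \text{True}
(X \leftrightarrow W) \oplus U = \text{True} \oplus \text{False} = \text{True}
(U \land W) \lor ((X \leftrightarrow W) \oplus U) = \text{False} \lor \text{True} = \text{True}
(((Y \oplus (X \lor W)) \oplus ((Y \leftrightarrow X) \land X)) \oplus U) \oplus ((U \land W) \lor ((X \leftrightarrow W) \oplus U)) = \text{True} \oplus \text{True} = \text{False}
X \leftrightarrow ((((Y \oplus (X \lor W)) \oplus ((Y \leftrightarrow X) \land X)) \oplus U) \oplus ((U \land W) \lor ((X \leftrightarrow W) \oplus U))) = \text{True} \leftrightarrow \text{False} = \text{False}
(X \leftrightarrow ((((Y \oplus (X \lor W)) \oplus ((Y \leftrightarrow X) \land X)) \oplus U) \oplus ((U \land W) \lor ((X \leftrightarrow W) \oplus U)))) \oplus W = \text{False} \oplus \text{True} = \text{True}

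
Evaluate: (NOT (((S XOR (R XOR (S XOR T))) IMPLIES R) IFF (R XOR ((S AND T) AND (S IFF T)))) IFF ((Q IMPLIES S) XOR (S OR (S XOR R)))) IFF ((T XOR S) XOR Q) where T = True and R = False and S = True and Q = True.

False

Substituting T=True, R=False, S=True, Q=True:
S XOR T = True XOR True = False
R XOR (S XOR T) = False XOR False = False
S XOR (R XOR (S XOR T)) = True XOR False = True
(S XOR (R XOR (S XOR T))) IMPLIES R = True IMPLIES False = False
S AND T = True AND True = True
S IFF T = True IFF True = True
(S AND T) AND (S IFF T) = True AND True = True
R XOR ((S AND T) AND (S IFF T)) = False XOR True = True
((S XOR (R XOR (S XOR T))) IMPLIES R) IFF (R XOR ((S AND T) AND (S IFF T))) = False IFF True = False
NOT (((S XOR (R XOR (S XOR T))) IMPLIES R) IFF (R XOR ((S AND T) AND (S IFF T)))) = NOT False = True
Q IMPLIES S = True IMPLIES True = True
S XOR R = True XOR False = True
S OR (S XOR R) = True OR True = True
(Q IMPLIES S) XOR (S OR (S XOR R)) = True XOR True = False
NOT (((S XOR (R XOR (S XOR T))) IMPLIES R) IFF (R XOR ((S AND T) AND (S IFF T)))) IFF ((Q IMPLIES S) XOR (S OR (S XOR R))) = True IFF False = False
T XOR S = True XOR True = False
(T XOR S) XOR Q = False XOR True = True
(NOT (((S XOR (R XOR (S XOR T))) IMPLIES R) IFF (R XOR ((S AND T) AND (S IFF T)))) IFF ((Q IMPLIES S) XOR (S OR (S XOR R)))) IFF ((T XOR S) XOR Q) = False IFF True = False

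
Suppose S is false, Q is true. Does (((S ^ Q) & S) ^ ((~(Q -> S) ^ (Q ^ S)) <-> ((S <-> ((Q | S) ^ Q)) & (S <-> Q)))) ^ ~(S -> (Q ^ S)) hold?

T

S ^ Q = F ^ T = T
(S ^ Q) & S = T & F = F
Q -> S = T -> F = F
~(Q -> S) = ~F = T
Q ^ S = T ^ F = T
~(Q -> S) ^ (Q ^ S) = T ^ T = F
Q | S = T | F = T
(Q | S) ^ Q = T ^ T = F
S <-> ((Q | S) ^ Q) = F <-> F = T
S <-> Q = F <-> T = F
(S <-> ((Q | S) ^ Q)) & (S <-> Q) = T & F = F
(~(Q -> S) ^ (Q ^ S)) <-> ((S <-> ((Q | S) ^ Q)) & (S <-> Q)) = F <-> F = T
((S ^ Q) & S) ^ ((~(Q -> S) ^ (Q ^ S)) <-> ((S <-> ((Q | S) ^ Q)) & (S <-> Q))) = F ^ T = T
Q ^ S = T ^ F = T
S -> (Q ^ S) = F -> T = T
~(S -> (Q ^ S)) = ~T = F
(((S ^ Q) & S) ^ ((~(Q -> S) ^ (Q ^ S)) <-> ((S <-> ((Q | S) ^ Q)) & (S <-> Q)))) ^ ~(S -> (Q ^ S)) = T ^ F = T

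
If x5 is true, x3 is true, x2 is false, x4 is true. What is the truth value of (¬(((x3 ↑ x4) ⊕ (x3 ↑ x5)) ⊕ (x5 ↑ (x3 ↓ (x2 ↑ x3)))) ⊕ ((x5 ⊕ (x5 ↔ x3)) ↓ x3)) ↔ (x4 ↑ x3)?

T

Substituting x5=T, x3=T, x2=F, x4=T:
x3 ↑ x4 = T ↑ T = F
x3 ↑ x5 = T ↑ T = F
(x3 ↑ x4) ⊕ (x3 ↑ x5) = F ⊕ F = F
x2 ↑ x3 = F ↑ T = T
x3 ↓ (x2 ↑ x3) = T ↓ T = F
x5 ↑ (x3 ↓ (x2 ↑ x3)) = T ↑ F = T
((x3 ↑ x4) ⊕ (x3 ↑ x5)) ⊕ (x5 ↑ (x3 ↓ (x2 ↑ x3))) = F ⊕ T = T
¬(((x3 ↑ x4) ⊕ (x3 ↑ x5)) ⊕ (x5 ↑ (x3 ↓ (x2 ↑ x3)))) = ¬T = F
x5 ↔ x3 = T ↔ T = T
x5 ⊕ (x5 ↔ x3) = T ⊕ T = F
(x5 ⊕ (x5 ↔ x3)) ↓ x3 = F ↓ T = F
¬(((x3 ↑ x4) ⊕ (x3 ↑ x5)) ⊕ (x5 ↑ (x3 ↓ (x2 ↑ x3)))) ⊕ ((x5 ⊕ (x5 ↔ x3)) ↓ x3) = F ⊕ F = F
x4 ↑ x3 = T ↑ T = F
(¬(((x3 ↑ x4) ⊕ (x3 ↑ x5)) ⊕ (x5 ↑ (x3 ↓ (x2 ↑ x3)))) ⊕ ((x5 ⊕ (x5 ↔ x3)) ↓ x3)) ↔ (x4 ↑ x3) = F ↔ F = T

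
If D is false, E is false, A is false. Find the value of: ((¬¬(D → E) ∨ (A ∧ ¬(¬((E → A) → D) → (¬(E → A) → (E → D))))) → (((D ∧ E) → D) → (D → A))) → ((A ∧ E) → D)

Substituting D=False, E=False, A=False:
D → E = False → False = True
¬(D → E) = ¬True = False
¬¬(D → E) = ¬False = True
E → A = False → False = True
(E → A) → D = True → False = False
¬((E → A) → D) = ¬False = True
E → A = False → False = True
¬(E → A) = ¬True = False
E → D = False → False = True
¬(E → A) → (E → D) = False → True = True
¬((E → A) → D) → (¬(E → A) → (E → D)) = True → True = True
¬(¬((E → A) → D) → (¬(E → A) → (E → D))) = ¬True = False
A ∧ ¬(¬((E → A) → D) → (¬(E → A) → (E → D))) = False ∧ False = False
¬¬(D → E) ∨ (A ∧ ¬(¬((E → A) → D) → (¬(E → A) → (E → D)))) = True ∨ False = True
D ∧ E = False ∧ False = False
(D ∧ E) → D = False → False = True
D → A = False → False = True
((D ∧ E) → D) → (D → A) = True → True = True
(¬¬(D → E) ∨ (A ∧ ¬(¬((E → A) → D) → (¬(E → A) → (E → D))))) → (((D ∧ E) → D) → (D → A)) = True → True = True
A ∧ E = False ∧ False = False
(A ∧ E) → D = False → False = True
((¬¬(D → E) ∨ (A ∧ ¬(¬((E → A) → D) → (¬(E → A) → (E → D))))) → (((D ∧ E) → D) → (D → A))) → ((A ∧ E) → D) = True → True = True

True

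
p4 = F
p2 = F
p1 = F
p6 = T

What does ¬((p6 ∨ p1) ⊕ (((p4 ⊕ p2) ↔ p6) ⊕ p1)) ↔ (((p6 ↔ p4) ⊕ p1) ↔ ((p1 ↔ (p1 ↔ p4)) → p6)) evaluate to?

p6 ∨ p1 = T ∨ F = T
p4 ⊕ p2 = F ⊕ F = F
(p4 ⊕ p2) ↔ p6 = F ↔ T = F
((p4 ⊕ p2) ↔ p6) ⊕ p1 = F ⊕ F = F
(p6 ∨ p1) ⊕ (((p4 ⊕ p2) ↔ p6) ⊕ p1) = T ⊕ F = T
¬((p6 ∨ p1) ⊕ (((p4 ⊕ p2) ↔ p6) ⊕ p1)) = ¬T = F
p6 ↔ p4 = T ↔ F = F
(p6 ↔ p4) ⊕ p1 = F ⊕ F = F
p1 ↔ p4 = F ↔ F = T
p1 ↔ (p1 ↔ p4) = F ↔ T = F
(p1 ↔ (p1 ↔ p4)) → p6 = F → T = T
((p6 ↔ p4) ⊕ p1) ↔ ((p1 ↔ (p1 ↔ p4)) → p6) = F ↔ T = F
¬((p6 ∨ p1) ⊕ (((p4 ⊕ p2) ↔ p6) ⊕ p1)) ↔ (((p6 ↔ p4) ⊕ p1) ↔ ((p1 ↔ (p1 ↔ p4)) → p6)) = F ↔ F = T

T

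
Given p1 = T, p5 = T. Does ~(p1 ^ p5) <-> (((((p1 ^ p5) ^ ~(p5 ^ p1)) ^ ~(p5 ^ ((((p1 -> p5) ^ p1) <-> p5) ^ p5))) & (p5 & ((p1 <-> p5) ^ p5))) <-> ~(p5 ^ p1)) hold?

F

p1 ^ p5 = T ^ T = F
~(p1 ^ p5) = ~F = T
p1 ^ p5 = T ^ T = F
p5 ^ p1 = T ^ T = F
~(p5 ^ p1) = ~F = T
(p1 ^ p5) ^ ~(p5 ^ p1) = F ^ T = T
p1 -> p5 = T -> T = T
(p1 -> p5) ^ p1 = T ^ T = F
((p1 -> p5) ^ p1) <-> p5 = F <-> T = F
(((p1 -> p5) ^ p1) <-> p5) ^ p5 = F ^ T = T
p5 ^ ((((p1 -> p5) ^ p1) <-> p5) ^ p5) = T ^ T = F
~(p5 ^ ((((p1 -> p5) ^ p1) <-> p5) ^ p5)) = ~F = T
((p1 ^ p5) ^ ~(p5 ^ p1)) ^ ~(p5 ^ ((((p1 -> p5) ^ p1) <-> p5) ^ p5)) = T ^ T = F
p1 <-> p5 = T <-> T = T
(p1 <-> p5) ^ p5 = T ^ T = F
p5 & ((p1 <-> p5) ^ p5) = T & F = F
(((p1 ^ p5) ^ ~(p5 ^ p1)) ^ ~(p5 ^ ((((p1 -> p5) ^ p1) <-> p5) ^ p5))) & (p5 & ((p1 <-> p5) ^ p5)) = F & F = F
p5 ^ p1 = T ^ T = F
~(p5 ^ p1) = ~F = T
((((p1 ^ p5) ^ ~(p5 ^ p1)) ^ ~(p5 ^ ((((p1 -> p5) ^ p1) <-> p5) ^ p5))) & (p5 & ((p1 <-> p5) ^ p5))) <-> ~(p5 ^ p1) = F <-> T = F
~(p1 ^ p5) <-> (((((p1 ^ p5) ^ ~(p5 ^ p1)) ^ ~(p5 ^ ((((p1 -> p5) ^ p1) <-> p5) ^ p5))) & (p5 & ((p1 <-> p5) ^ p5))) <-> ~(p5 ^ p1)) = T <-> F = F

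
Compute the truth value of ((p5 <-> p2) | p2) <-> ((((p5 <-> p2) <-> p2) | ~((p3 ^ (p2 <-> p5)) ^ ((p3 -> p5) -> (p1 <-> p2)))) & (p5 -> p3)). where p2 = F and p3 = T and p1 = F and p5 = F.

F

p5 <-> p2 = F <-> F = T
(p5 <-> p2) | p2 = T | F = T
p5 <-> p2 = F <-> F = T
(p5 <-> p2) <-> p2 = T <-> F = F
p2 <-> p5 = F <-> F = T
p3 ^ (p2 <-> p5) = T ^ T = F
p3 -> p5 = T -> F = F
p1 <-> p2 = F <-> F = T
(p3 -> p5) -> (p1 <-> p2) = F -> T = T
(p3 ^ (p2 <-> p5)) ^ ((p3 -> p5) -> (p1 <-> p2)) = F ^ T = T
~((p3 ^ (p2 <-> p5)) ^ ((p3 -> p5) -> (p1 <-> p2))) = ~T = F
((p5 <-> p2) <-> p2) | ~((p3 ^ (p2 <-> p5)) ^ ((p3 -> p5) -> (p1 <-> p2))) = F | F = F
p5 -> p3 = F -> T = T
(((p5 <-> p2) <-> p2) | ~((p3 ^ (p2 <-> p5)) ^ ((p3 -> p5) -> (p1 <-> p2)))) & (p5 -> p3) = F & T = F
((p5 <-> p2) | p2) <-> ((((p5 <-> p2) <-> p2) | ~((p3 ^ (p2 <-> p5)) ^ ((p3 -> p5) -> (p1 <-> p2)))) & (p5 -> p3)) = T <-> F = F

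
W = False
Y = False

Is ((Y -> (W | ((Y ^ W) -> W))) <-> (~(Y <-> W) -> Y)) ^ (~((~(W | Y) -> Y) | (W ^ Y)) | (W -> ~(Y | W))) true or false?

False

Y ^ W = False ^ False = False
(Y ^ W) -> W = False -> False = True
W | ((Y ^ W) -> W) = False | True = True
Y -> (W | ((Y ^ W) -> W)) = False -> True = True
Y <-> W = False <-> False = True
~(Y <-> W) = ~True = False
~(Y <-> W) -> Y = False -> False = True
(Y -> (W | ((Y ^ W) -> W))) <-> (~(Y <-> W) -> Y) = True <-> True = True
W | Y = False | False = False
~(W | Y) = ~False = True
~(W | Y) -> Y = True -> False = False
W ^ Y = False ^ False = False
(~(W | Y) -> Y) | (W ^ Y) = False | False = False
~((~(W | Y) -> Y) | (W ^ Y)) = ~False = True
Y | W = False | False = False
~(Y | W) = ~False = True
W -> ~(Y | W) = False -> True = True
~((~(W | Y) -> Y) | (W ^ Y)) | (W -> ~(Y | W)) = True | True = True
((Y -> (W | ((Y ^ W) -> W))) <-> (~(Y <-> W) -> Y)) ^ (~((~(W | Y) -> Y) | (W ^ Y)) | (W -> ~(Y | W))) = True ^ True = False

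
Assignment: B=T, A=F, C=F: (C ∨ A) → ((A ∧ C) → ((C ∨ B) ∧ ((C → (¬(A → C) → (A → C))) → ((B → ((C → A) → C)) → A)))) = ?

C ∨ A = F ∨ F = F
A ∧ C = F ∧ F = F
C ∨ B = F ∨ T = T
A → C = F → F = T
¬(A → C) = ¬T = F
A → C = F → F = T
¬(A → C) → (A → C) = F → T = T
C → (¬(A → C) → (A → C)) = F → T = T
C → A = F → F = T
(C → A) → C = T → F = F
B → ((C → A) → C) = T → F = F
(B → ((C → A) → C)) → A = F → F = T
(C → (¬(A → C) → (A → C))) → ((B → ((C → A) → C)) → A) = T → T = T
(C ∨ B) ∧ ((C → (¬(A → C) → (A → C))) → ((B → ((C → A) → C)) → A)) = T ∧ T = T
(A ∧ C) → ((C ∨ B) ∧ ((C → (¬(A → C) → (A → C))) → ((B → ((C → A) → C)) → A))) = F → T = T
(C ∨ A) → ((A ∧ C) → ((C ∨ B) ∧ ((C → (¬(A → C) → (A → C))) → ((B → ((C → A) → C)) → A)))) = F → T = T

T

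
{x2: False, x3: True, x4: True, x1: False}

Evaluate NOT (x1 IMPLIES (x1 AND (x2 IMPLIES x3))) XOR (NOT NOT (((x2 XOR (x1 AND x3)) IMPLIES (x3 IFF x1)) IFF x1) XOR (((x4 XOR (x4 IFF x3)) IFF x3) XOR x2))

x2 IMPLIES x3 = False IMPLIES True = True
x1 AND (x2 IMPLIES x3) = False AND True = False
x1 IMPLIES (x1 AND (x2 IMPLIES x3)) = False IMPLIES False = True
NOT (x1 IMPLIES (x1 AND (x2 IMPLIES x3))) = NOT True = False
x1 AND x3 = False AND True = False
x2 XOR (x1 AND x3) = False XOR False = False
x3 IFF x1 = True IFF False = False
(x2 XOR (x1 AND x3)) IMPLIES (x3 IFF x1) = False IMPLIES False = True
((x2 XOR (x1 AND x3)) IMPLIES (x3 IFF x1)) IFF x1 = True IFF False = False
NOT (((x2 XOR (x1 AND x3)) IMPLIES (x3 IFF x1)) IFF x1) = NOT False = True
NOT NOT (((x2 XOR (x1 AND x3)) IMPLIES (x3 IFF x1)) IFF x1) = NOT True = False
x4 IFF x3 = True IFF True = True
x4 XOR (x4 IFF x3) = True XOR True = False
(x4 XOR (x4 IFF x3)) IFF x3 = False IFF True = False
((x4 XOR (x4 IFF x3)) IFF x3) XOR x2 = False XOR False = False
NOT NOT (((x2 XOR (x1 AND x3)) IMPLIES (x3 IFF x1)) IFF x1) XOR (((x4 XOR (x4 IFF x3)) IFF x3) XOR x2) = False XOR False = False
NOT (x1 IMPLIES (x1 AND (x2 IMPLIES x3))) XOR (NOT NOT (((x2 XOR (x1 AND x3)) IMPLIES (x3 IFF x1)) IFF x1) XOR (((x4 XOR (x4 IFF x3)) IFF x3) XOR x2)) = False XOR False = False

False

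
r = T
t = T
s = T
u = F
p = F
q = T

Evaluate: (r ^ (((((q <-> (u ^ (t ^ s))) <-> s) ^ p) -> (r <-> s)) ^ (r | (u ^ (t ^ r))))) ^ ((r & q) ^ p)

t ^ s = T ^ T = F
u ^ (t ^ s) = F ^ F = F
q <-> (u ^ (t ^ s)) = T <-> F = F
(q <-> (u ^ (t ^ s))) <-> s = F <-> T = F
((q <-> (u ^ (t ^ s))) <-> s) ^ p = F ^ F = F
r <-> s = T <-> T = T
(((q <-> (u ^ (t ^ s))) <-> s) ^ p) -> (r <-> s) = F -> T = T
t ^ r = T ^ T = F
u ^ (t ^ r) = F ^ F = F
r | (u ^ (t ^ r)) = T | F = T
((((q <-> (u ^ (t ^ s))) <-> s) ^ p) -> (r <-> s)) ^ (r | (u ^ (t ^ r))) = T ^ T = F
r ^ (((((q <-> (u ^ (t ^ s))) <-> s) ^ p) -> (r <-> s)) ^ (r | (u ^ (t ^ r)))) = T ^ F = T
r & q = T & T = T
(r & q) ^ p = T ^ F = T
(r ^ (((((q <-> (u ^ (t ^ s))) <-> s) ^ p) -> (r <-> s)) ^ (r | (u ^ (t ^ r))))) ^ ((r & q) ^ p) = T ^ T = F

F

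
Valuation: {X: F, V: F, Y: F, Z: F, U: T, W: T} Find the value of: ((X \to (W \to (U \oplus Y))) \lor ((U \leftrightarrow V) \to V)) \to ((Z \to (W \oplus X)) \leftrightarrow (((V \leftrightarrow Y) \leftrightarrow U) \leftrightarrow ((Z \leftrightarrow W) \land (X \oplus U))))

U \oplus Y = T \oplus F = T
W \to (U \oplus Y) = T \to T = T
X \to (W \to (U \oplus Y)) = F \to T = T
U \leftrightarrow V = T \leftrightarrow F = F
(U \leftrightarrow V) \to V = F \to F = T
(X \to (W \to (U \oplus Y))) \lor ((U \leftrightarrow V) \to V) = T \lor T = T
W \oplus X = T \oplus F = T
Z \to (W \oplus X) = F \to T = T
V \leftrightarrow Y = F \leftrightarrow F = T
(V \leftrightarrow Y) \leftrightarrow U = T \leftrightarrow T = T
Z \leftrightarrow W = F \leftrightarrow T = F
X \oplus U = F \oplus T = T
(Z \leftrightarrow W) \land (X \oplus U) = F \land T = F
((V \leftrightarrow Y) \leftrightarrow U) \leftrightarrow ((Z \leftrightarrow W) \land (X \oplus U)) = T \leftrightarrow F = F
(Z \to (W \oplus X)) \leftrightarrow (((V \leftrightarrow Y) \leftrightarrow U) \leftrightarrow ((Z \leftrightarrow W) \land (X \oplus U))) = T \leftrightarrow F = F
((X \to (W \to (U \oplus Y))) \lor ((U \leftrightarrow V) \to V)) \to ((Z \to (W \oplus X)) \leftrightarrow (((V \leftrightarrow Y) \leftrightarrow U) \leftrightarrow ((Z \leftrightarrow W) \land (X \oplus U)))) = T \to F = F

F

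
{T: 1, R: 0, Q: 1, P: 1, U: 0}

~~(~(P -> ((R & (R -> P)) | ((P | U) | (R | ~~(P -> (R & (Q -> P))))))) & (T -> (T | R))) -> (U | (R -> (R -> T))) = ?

1

R -> P = 0 -> 1 = 1
R & (R -> P) = 0 & 1 = 0
P | U = 1 | 0 = 1
Q -> P = 1 -> 1 = 1
R & (Q -> P) = 0 & 1 = 0
P -> (R & (Q -> P)) = 1 -> 0 = 0
~(P -> (R & (Q -> P))) = ~0 = 1
~~(P -> (R & (Q -> P))) = ~1 = 0
R | ~~(P -> (R & (Q -> P))) = 0 | 0 = 0
(P | U) | (R | ~~(P -> (R & (Q -> P)))) = 1 | 0 = 1
(R & (R -> P)) | ((P | U) | (R | ~~(P -> (R & (Q -> P))))) = 0 | 1 = 1
P -> ((R & (R -> P)) | ((P | U) | (R | ~~(P -> (R & (Q -> P)))))) = 1 -> 1 = 1
~(P -> ((R & (R -> P)) | ((P | U) | (R | ~~(P -> (R & (Q -> P))))))) = ~1 = 0
T | R = 1 | 0 = 1
T -> (T | R) = 1 -> 1 = 1
~(P -> ((R & (R -> P)) | ((P | U) | (R | ~~(P -> (R & (Q -> P))))))) & (T -> (T | R)) = 0 & 1 = 0
~(~(P -> ((R & (R -> P)) | ((P | U) | (R | ~~(P -> (R & (Q -> P))))))) & (T -> (T | R))) = ~0 = 1
~~(~(P -> ((R & (R -> P)) | ((P | U) | (R | ~~(P -> (R & (Q -> P))))))) & (T -> (T | R))) = ~1 = 0
R -> T = 0 -> 1 = 1
R -> (R -> T) = 0 -> 1 = 1
U | (R -> (R -> T)) = 0 | 1 = 1
~~(~(P -> ((R & (R -> P)) | ((P | U) | (R | ~~(P -> (R & (Q -> P))))))) & (T -> (T | R))) -> (U | (R -> (R -> T))) = 0 -> 1 = 1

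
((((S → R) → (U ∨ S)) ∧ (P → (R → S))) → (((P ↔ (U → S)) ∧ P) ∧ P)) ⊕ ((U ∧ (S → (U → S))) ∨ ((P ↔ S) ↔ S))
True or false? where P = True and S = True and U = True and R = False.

False

S → R = True → False = False
U ∨ S = True ∨ True = True
(S → R) → (U ∨ S) = False → True = True
R → S = False → True = True
P → (R → S) = True → True = True
((S → R) → (U ∨ S)) ∧ (P → (R → S)) = True ∧ True = True
U → S = True → True = True
P ↔ (U → S) = True ↔ True = True
(P ↔ (U → S)) ∧ P = True ∧ True = True
((P ↔ (U → S)) ∧ P) ∧ P = True ∧ True = True
(((S → R) → (U ∨ S)) ∧ (P → (R → S))) → (((P ↔ (U → S)) ∧ P) ∧ P) = True → True = True
U → S = True → True = True
S → (U → S) = True → True = True
U ∧ (S → (U → S)) = True ∧ True = True
P ↔ S = True ↔ True = True
(P ↔ S) ↔ S = True ↔ True = True
(U ∧ (S → (U → S))) ∨ ((P ↔ S) ↔ S) = True ∨ True = True
((((S → R) → (U ∨ S)) ∧ (P → (R → S))) → (((P ↔ (U → S)) ∧ P) ∧ P)) ⊕ ((U ∧ (S → (U → S))) ∨ ((P ↔ S) ↔ S)) = True ⊕ True = False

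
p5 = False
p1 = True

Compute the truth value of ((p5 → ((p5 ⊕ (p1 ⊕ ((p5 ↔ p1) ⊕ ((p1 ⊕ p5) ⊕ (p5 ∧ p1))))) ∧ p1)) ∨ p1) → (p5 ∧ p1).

False

p5 ↔ p1 = False ↔ True = False
p1 ⊕ p5 = True ⊕ False = True
p5 ∧ p1 = False ∧ True = False
(p1 ⊕ p5) ⊕ (p5 ∧ p1) = True ⊕ False = True
(p5 ↔ p1) ⊕ ((p1 ⊕ p5) ⊕ (p5 ∧ p1)) = False ⊕ True = True
p1 ⊕ ((p5 ↔ p1) ⊕ ((p1 ⊕ p5) ⊕ (p5 ∧ p1))) = True ⊕ True = False
p5 ⊕ (p1 ⊕ ((p5 ↔ p1) ⊕ ((p1 ⊕ p5) ⊕ (p5 ∧ p1)))) = False ⊕ False = False
(p5 ⊕ (p1 ⊕ ((p5 ↔ p1) ⊕ ((p1 ⊕ p5) ⊕ (p5 ∧ p1))))) ∧ p1 = False ∧ True = False
p5 → ((p5 ⊕ (p1 ⊕ ((p5 ↔ p1) ⊕ ((p1 ⊕ p5) ⊕ (p5 ∧ p1))))) ∧ p1) = False → False = True
(p5 → ((p5 ⊕ (p1 ⊕ ((p5 ↔ p1) ⊕ ((p1 ⊕ p5) ⊕ (p5 ∧ p1))))) ∧ p1)) ∨ p1 = True ∨ True = True
p5 ∧ p1 = False ∧ True = False
((p5 → ((p5 ⊕ (p1 ⊕ ((p5 ↔ p1) ⊕ ((p1 ⊕ p5) ⊕ (p5 ∧ p1))))) ∧ p1)) ∨ p1) → (p5 ∧ p1) = True → False = False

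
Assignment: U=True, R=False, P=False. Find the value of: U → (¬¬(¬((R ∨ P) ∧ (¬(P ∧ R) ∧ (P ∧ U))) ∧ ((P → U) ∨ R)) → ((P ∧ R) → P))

Substituting U=True, R=False, P=False:
R ∨ P = False ∨ False = False
P ∧ R = False ∧ False = False
¬(P ∧ R) = ¬False = True
P ∧ U = False ∧ True = False
¬(P ∧ R) ∧ (P ∧ U) = True ∧ False = False
(R ∨ P) ∧ (¬(P ∧ R) ∧ (P ∧ U)) = False ∧ False = False
¬((R ∨ P) ∧ (¬(P ∧ R) ∧ (P ∧ U))) = ¬False = True
P → U = False → True = True
(P → U) ∨ R = True ∨ False = True
¬((R ∨ P) ∧ (¬(P ∧ R) ∧ (P ∧ U))) ∧ ((P → U) ∨ R) = True ∧ True = True
¬(¬((R ∨ P) ∧ (¬(P ∧ R) ∧ (P ∧ U))) ∧ ((P → U) ∨ R)) = ¬True = False
¬¬(¬((R ∨ P) ∧ (¬(P ∧ R) ∧ (P ∧ U))) ∧ ((P → U) ∨ R)) = ¬False = True
P ∧ R = False ∧ False = False
(P ∧ R) → P = False → False = True
¬¬(¬((R ∨ P) ∧ (¬(P ∧ R) ∧ (P ∧ U))) ∧ ((P → U) ∨ R)) → ((P ∧ R) → P) = True → True = True
U → (¬¬(¬((R ∨ P) ∧ (¬(P ∧ R) ∧ (P ∧ U))) ∧ ((P → U) ∨ R)) → ((P ∧ R) → P)) = True → True = True

True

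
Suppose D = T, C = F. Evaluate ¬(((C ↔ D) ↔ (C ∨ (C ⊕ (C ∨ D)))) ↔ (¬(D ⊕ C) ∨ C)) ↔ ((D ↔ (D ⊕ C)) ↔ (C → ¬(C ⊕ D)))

F

C ↔ D = F ↔ T = F
C ∨ D = F ∨ T = T
C ⊕ (C ∨ D) = F ⊕ T = T
C ∨ (C ⊕ (C ∨ D)) = F ∨ T = T
(C ↔ D) ↔ (C ∨ (C ⊕ (C ∨ D))) = F ↔ T = F
D ⊕ C = T ⊕ F = T
¬(D ⊕ C) = ¬T = F
¬(D ⊕ C) ∨ C = F ∨ F = F
((C ↔ D) ↔ (C ∨ (C ⊕ (C ∨ D)))) ↔ (¬(D ⊕ C) ∨ C) = F ↔ F = T
¬(((C ↔ D) ↔ (C ∨ (C ⊕ (C ∨ D)))) ↔ (¬(D ⊕ C) ∨ C)) = ¬T = F
D ⊕ C = T ⊕ F = T
D ↔ (D ⊕ C) = T ↔ T = T
C ⊕ D = F ⊕ T = T
¬(C ⊕ D) = ¬T = F
C → ¬(C ⊕ D) = F → F = T
(D ↔ (D ⊕ C)) ↔ (C → ¬(C ⊕ D)) = T ↔ T = T
¬(((C ↔ D) ↔ (C ∨ (C ⊕ (C ∨ D)))) ↔ (¬(D ⊕ C) ∨ C)) ↔ ((D ↔ (D ⊕ C)) ↔ (C → ¬(C ⊕ D))) = F ↔ T = F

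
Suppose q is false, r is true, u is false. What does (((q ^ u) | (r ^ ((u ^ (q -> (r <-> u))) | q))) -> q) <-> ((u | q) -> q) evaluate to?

q ^ u = F ^ F = F
r <-> u = T <-> F = F
q -> (r <-> u) = F -> F = T
u ^ (q -> (r <-> u)) = F ^ T = T
(u ^ (q -> (r <-> u))) | q = T | F = T
r ^ ((u ^ (q -> (r <-> u))) | q) = T ^ T = F
(q ^ u) | (r ^ ((u ^ (q -> (r <-> u))) | q)) = F | F = F
((q ^ u) | (r ^ ((u ^ (q -> (r <-> u))) | q))) -> q = F -> F = T
u | q = F | F = F
(u | q) -> q = F -> F = T
(((q ^ u) | (r ^ ((u ^ (q -> (r <-> u))) | q))) -> q) <-> ((u | q) -> q) = T <-> T = T

T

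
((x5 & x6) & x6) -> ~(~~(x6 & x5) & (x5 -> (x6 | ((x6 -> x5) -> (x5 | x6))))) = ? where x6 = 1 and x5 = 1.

0

Substituting x6=1, x5=1:
x5 & x6 = 1 & 1 = 1
(x5 & x6) & x6 = 1 & 1 = 1
x6 & x5 = 1 & 1 = 1
~(x6 & x5) = ~1 = 0
~~(x6 & x5) = ~0 = 1
x6 -> x5 = 1 -> 1 = 1
x5 | x6 = 1 | 1 = 1
(x6 -> x5) -> (x5 | x6) = 1 -> 1 = 1
x6 | ((x6 -> x5) -> (x5 | x6)) = 1 | 1 = 1
x5 -> (x6 | ((x6 -> x5) -> (x5 | x6))) = 1 -> 1 = 1
~~(x6 & x5) & (x5 -> (x6 | ((x6 -> x5) -> (x5 | x6)))) = 1 & 1 = 1
~(~~(x6 & x5) & (x5 -> (x6 | ((x6 -> x5) -> (x5 | x6))))) = ~1 = 0
((x5 & x6) & x6) -> ~(~~(x6 & x5) & (x5 -> (x6 | ((x6 -> x5) -> (x5 | x6))))) = 1 -> 0 = 0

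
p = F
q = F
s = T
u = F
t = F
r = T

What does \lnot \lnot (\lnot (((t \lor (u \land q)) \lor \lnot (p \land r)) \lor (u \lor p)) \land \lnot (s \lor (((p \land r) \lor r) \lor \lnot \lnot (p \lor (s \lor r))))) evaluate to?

F

u \land q = F \land F = F
t \lor (u \land q) = F \lor F = F
p \land r = F \land T = F
\lnot (p \land r) = \lnot F = T
(t \lor (u \land q)) \lor \lnot (p \land r) = F \lor T = T
u \lor p = F \lor F = F
((t \lor (u \land q)) \lor \lnot (p \land r)) \lor (u \lor p) = T \lor F = T
\lnot (((t \lor (u \land q)) \lor \lnot (p \land r)) \lor (u \lor p)) = \lnot T = F
p \land r = F \land T = F
(p \land r) \lor r = F \lor T = T
s \lor r = T \lor T = T
p \lor (s \lor r) = F \lor T = T
\lnot (p \lor (s \lor r)) = \lnot T = F
\lnot \lnot (p \lor (s \lor r)) = \lnot F = T
((p \land r) \lor r) \lor \lnot \lnot (p \lor (s \lor r)) = T \lor T = T
s \lor (((p \land r) \lor r) \lor \lnot \lnot (p \lor (s \lor r))) = T \lor T = T
\lnot (s \lor (((p \land r) \lor r) \lor \lnot \lnot (p \lor (s \lor r)))) = \lnot T = F
\lnot (((t \lor (u \land q)) \lor \lnot (p \land r)) \lor (u \lor p)) \land \lnot (s \lor (((p \land r) \lor r) \lor \lnot \lnot (p \lor (s \lor r)))) = F \land F = F
\lnot (\lnot (((t \lor (u \land q)) \lor \lnot (p \land r)) \lor (u \lor p)) \land \lnot (s \lor (((p \land r) \lor r) \lor \lnot \lnot (p \lor (s \lor r))))) = \lnot F = T
\lnot \lnot (\lnot (((t \lor (u \land q)) \lor \lnot (p \land r)) \lor (u \lor p)) \land \lnot (s \lor (((p \land r) \lor r) \lor \lnot \lnot (p \lor (s \lor r))))) = \lnot T = F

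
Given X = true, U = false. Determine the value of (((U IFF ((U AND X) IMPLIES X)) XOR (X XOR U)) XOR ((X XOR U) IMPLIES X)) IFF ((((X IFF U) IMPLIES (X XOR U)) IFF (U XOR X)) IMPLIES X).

U AND X = false AND true = false
(U AND X) IMPLIES X = false IMPLIES true = true
U IFF ((U AND X) IMPLIES X) = false IFF true = false
X XOR U = true XOR false = true
(U IFF ((U AND X) IMPLIES X)) XOR (X XOR U) = false XOR true = true
X XOR U = true XOR false = true
(X XOR U) IMPLIES X = true IMPLIES true = true
((U IFF ((U AND X) IMPLIES X)) XOR (X XOR U)) XOR ((X XOR U) IMPLIES X) = true XOR true = false
X IFF U = true IFF false = false
X XOR U = true XOR false = true
(X IFF U) IMPLIES (X XOR U) = false IMPLIES true = true
U XOR X = false XOR true = true
((X IFF U) IMPLIES (X XOR U)) IFF (U XOR X) = true IFF true = true
(((X IFF U) IMPLIES (X XOR U)) IFF (U XOR X)) IMPLIES X = true IMPLIES true = true
(((U IFF ((U AND X) IMPLIES X)) XOR (X XOR U)) XOR ((X XOR U) IMPLIES X)) IFF ((((X IFF U) IMPLIES (X XOR U)) IFF (U XOR X)) IMPLIES X) = false IFF true = false

false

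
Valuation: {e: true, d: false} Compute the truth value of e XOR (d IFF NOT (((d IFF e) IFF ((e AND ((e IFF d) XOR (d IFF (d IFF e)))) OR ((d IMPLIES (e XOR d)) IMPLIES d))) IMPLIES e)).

false

Substituting e=true, d=false:
d IFF e = false IFF true = false
e IFF d = true IFF false = false
d IFF e = false IFF true = false
d IFF (d IFF e) = false IFF false = true
(e IFF d) XOR (d IFF (d IFF e)) = false XOR true = true
e AND ((e IFF d) XOR (d IFF (d IFF e))) = true AND true = true
e XOR d = true XOR false = true
d IMPLIES (e XOR d) = false IMPLIES true = true
(d IMPLIES (e XOR d)) IMPLIES d = true IMPLIES false = false
(e AND ((e IFF d) XOR (d IFF (d IFF e)))) OR ((d IMPLIES (e XOR d)) IMPLIES d) = true OR false = true
(d IFF e) IFF ((e AND ((e IFF d) XOR (d IFF (d IFF e)))) OR ((d IMPLIES (e XOR d)) IMPLIES d)) = false IFF true = false
((d IFF e) IFF ((e AND ((e IFF d) XOR (d IFF (d IFF e)))) OR ((d IMPLIES (e XOR d)) IMPLIES d))) IMPLIES e = false IMPLIES true = true
NOT (((d IFF e) IFF ((e AND ((e IFF d) XOR (d IFF (d IFF e)))) OR ((d IMPLIES (e XOR d)) IMPLIES d))) IMPLIES e) = NOT true = false
d IFF NOT (((d IFF e) IFF ((e AND ((e IFF d) XOR (d IFF (d IFF e)))) OR ((d IMPLIES (e XOR d)) IMPLIES d))) IMPLIES e) = false IFF false = true
e XOR (d IFF NOT (((d IFF e) IFF ((e AND ((e IFF d) XOR (d IFF (d IFF e)))) OR ((d IMPLIES (e XOR d)) IMPLIES d))) IMPLIES e)) = true XOR true = false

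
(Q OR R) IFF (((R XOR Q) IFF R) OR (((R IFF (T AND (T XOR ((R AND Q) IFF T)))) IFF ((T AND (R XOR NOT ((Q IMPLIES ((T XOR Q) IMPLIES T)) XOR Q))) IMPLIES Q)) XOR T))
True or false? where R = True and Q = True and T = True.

Q OR R = True OR True = True
R XOR Q = True XOR True = False
(R XOR Q) IFF R = False IFF True = False
R AND Q = True AND True = True
(R AND Q) IFF T = True IFF True = True
T XOR ((R AND Q) IFF T) = True XOR True = False
T AND (T XOR ((R AND Q) IFF T)) = True AND False = False
R IFF (T AND (T XOR ((R AND Q) IFF T))) = True IFF False = False
T XOR Q = True XOR True = False
(T XOR Q) IMPLIES T = False IMPLIES True = True
Q IMPLIES ((T XOR Q) IMPLIES T) = True IMPLIES True = True
(Q IMPLIES ((T XOR Q) IMPLIES T)) XOR Q = True XOR True = False
NOT ((Q IMPLIES ((T XOR Q) IMPLIES T)) XOR Q) = NOT False = True
R XOR NOT ((Q IMPLIES ((T XOR Q) IMPLIES T)) XOR Q) = True XOR True = False
T AND (R XOR NOT ((Q IMPLIES ((T XOR Q) IMPLIES T)) XOR Q)) = True AND False = False
(T AND (R XOR NOT ((Q IMPLIES ((T XOR Q) IMPLIES T)) XOR Q))) IMPLIES Q = False IMPLIES True = True
(R IFF (T AND (T XOR ((R AND Q) IFF T)))) IFF ((T AND (R XOR NOT ((Q IMPLIES ((T XOR Q) IMPLIES T)) XOR Q))) IMPLIES Q) = False IFF True = False
((R IFF (T AND (T XOR ((R AND Q) IFF T)))) IFF ((T AND (R XOR NOT ((Q IMPLIES ((T XOR Q) IMPLIES T)) XOR Q))) IMPLIES Q)) XOR T = False XOR True = True
((R XOR Q) IFF R) OR (((R IFF (T AND (T XOR ((R AND Q) IFF T)))) IFF ((T AND (R XOR NOT ((Q IMPLIES ((T XOR Q) IMPLIES T)) XOR Q))) IMPLIES Q)) XOR T) = False OR True = True
(Q OR R) IFF (((R XOR Q) IFF R) OR (((R IFF (T AND (T XOR ((R AND Q) IFF T)))) IFF ((T AND (R XOR NOT ((Q IMPLIES ((T XOR Q) IMPLIES T)) XOR Q))) IMPLIES Q)) XOR T)) = True IFF True = True

True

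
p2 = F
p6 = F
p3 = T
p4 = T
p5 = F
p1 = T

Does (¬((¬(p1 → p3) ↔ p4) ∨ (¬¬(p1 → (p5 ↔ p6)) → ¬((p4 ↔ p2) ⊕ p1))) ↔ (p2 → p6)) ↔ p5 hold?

F

p1 → p3 = T → T = T
¬(p1 → p3) = ¬T = F
¬(p1 → p3) ↔ p4 = F ↔ T = F
p5 ↔ p6 = F ↔ F = T
p1 → (p5 ↔ p6) = T → T = T
¬(p1 → (p5 ↔ p6)) = ¬T = F
¬¬(p1 → (p5 ↔ p6)) = ¬F = T
p4 ↔ p2 = T ↔ F = F
(p4 ↔ p2) ⊕ p1 = F ⊕ T = T
¬((p4 ↔ p2) ⊕ p1) = ¬T = F
¬¬(p1 → (p5 ↔ p6)) → ¬((p4 ↔ p2) ⊕ p1) = T → F = F
(¬(p1 → p3) ↔ p4) ∨ (¬¬(p1 → (p5 ↔ p6)) → ¬((p4 ↔ p2) ⊕ p1)) = F ∨ F = F
¬((¬(p1 → p3) ↔ p4) ∨ (¬¬(p1 → (p5 ↔ p6)) → ¬((p4 ↔ p2) ⊕ p1))) = ¬F = T
p2 → p6 = F → F = T
¬((¬(p1 → p3) ↔ p4) ∨ (¬¬(p1 → (p5 ↔ p6)) → ¬((p4 ↔ p2) ⊕ p1))) ↔ (p2 → p6) = T ↔ T = T
(¬((¬(p1 → p3) ↔ p4) ∨ (¬¬(p1 → (p5 ↔ p6)) → ¬((p4 ↔ p2) ⊕ p1))) ↔ (p2 → p6)) ↔ p5 = T ↔ F = F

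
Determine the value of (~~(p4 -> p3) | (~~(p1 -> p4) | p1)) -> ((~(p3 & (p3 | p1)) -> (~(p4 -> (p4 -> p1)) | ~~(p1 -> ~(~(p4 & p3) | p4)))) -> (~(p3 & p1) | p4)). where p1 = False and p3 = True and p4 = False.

p4 -> p3 = False -> True = True
~(p4 -> p3) = ~True = False
~~(p4 -> p3) = ~False = True
p1 -> p4 = False -> False = True
~(p1 -> p4) = ~True = False
~~(p1 -> p4) = ~False = True
~~(p1 -> p4) | p1 = True | False = True
~~(p4 -> p3) | (~~(p1 -> p4) | p1) = True | True = True
p3 | p1 = True | False = True
p3 & (p3 | p1) = True & True = True
~(p3 & (p3 | p1)) = ~True = False
p4 -> p1 = False -> False = True
p4 -> (p4 -> p1) = False -> True = True
~(p4 -> (p4 -> p1)) = ~True = False
p4 & p3 = False & True = False
~(p4 & p3) = ~False = True
~(p4 & p3) | p4 = True | False = True
~(~(p4 & p3) | p4) = ~True = False
p1 -> ~(~(p4 & p3) | p4) = False -> False = True
~(p1 -> ~(~(p4 & p3) | p4)) = ~True = False
~~(p1 -> ~(~(p4 & p3) | p4)) = ~False = True
~(p4 -> (p4 -> p1)) | ~~(p1 -> ~(~(p4 & p3) | p4)) = False | True = True
~(p3 & (p3 | p1)) -> (~(p4 -> (p4 -> p1)) | ~~(p1 -> ~(~(p4 & p3) | p4))) = False -> True = True
p3 & p1 = True & False = False
~(p3 & p1) = ~False = True
~(p3 & p1) | p4 = True | False = True
(~(p3 & (p3 | p1)) -> (~(p4 -> (p4 -> p1)) | ~~(p1 -> ~(~(p4 & p3) | p4)))) -> (~(p3 & p1) | p4) = True -> True = True
(~~(p4 -> p3) | (~~(p1 -> p4) | p1)) -> ((~(p3 & (p3 | p1)) -> (~(p4 -> (p4 -> p1)) | ~~(p1 -> ~(~(p4 & p3) | p4)))) -> (~(p3 & p1) | p4)) = True -> True = True

True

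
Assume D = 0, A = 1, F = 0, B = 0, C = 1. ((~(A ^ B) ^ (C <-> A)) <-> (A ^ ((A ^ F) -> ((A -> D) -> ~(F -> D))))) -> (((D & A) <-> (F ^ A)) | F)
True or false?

1

A ^ B = 1 ^ 0 = 1
~(A ^ B) = ~1 = 0
C <-> A = 1 <-> 1 = 1
~(A ^ B) ^ (C <-> A) = 0 ^ 1 = 1
A ^ F = 1 ^ 0 = 1
A -> D = 1 -> 0 = 0
F -> D = 0 -> 0 = 1
~(F -> D) = ~1 = 0
(A -> D) -> ~(F -> D) = 0 -> 0 = 1
(A ^ F) -> ((A -> D) -> ~(F -> D)) = 1 -> 1 = 1
A ^ ((A ^ F) -> ((A -> D) -> ~(F -> D))) = 1 ^ 1 = 0
(~(A ^ B) ^ (C <-> A)) <-> (A ^ ((A ^ F) -> ((A -> D) -> ~(F -> D)))) = 1 <-> 0 = 0
D & A = 0 & 1 = 0
F ^ A = 0 ^ 1 = 1
(D & A) <-> (F ^ A) = 0 <-> 1 = 0
((D & A) <-> (F ^ A)) | F = 0 | 0 = 0
((~(A ^ B) ^ (C <-> A)) <-> (A ^ ((A ^ F) -> ((A -> D) -> ~(F -> D))))) -> (((D & A) <-> (F ^ A)) | F) = 0 -> 0 = 1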